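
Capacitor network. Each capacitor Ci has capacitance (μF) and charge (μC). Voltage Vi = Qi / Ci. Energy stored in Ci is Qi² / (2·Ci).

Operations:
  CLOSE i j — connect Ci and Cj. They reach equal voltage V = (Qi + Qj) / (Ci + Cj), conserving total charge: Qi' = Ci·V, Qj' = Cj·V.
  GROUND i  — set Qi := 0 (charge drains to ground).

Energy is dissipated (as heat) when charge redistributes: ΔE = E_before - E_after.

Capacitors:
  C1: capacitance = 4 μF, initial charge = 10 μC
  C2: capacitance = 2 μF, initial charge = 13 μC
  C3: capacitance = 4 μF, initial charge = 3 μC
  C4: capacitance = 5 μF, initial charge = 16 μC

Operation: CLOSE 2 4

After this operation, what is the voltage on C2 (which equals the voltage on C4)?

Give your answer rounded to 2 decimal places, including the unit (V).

Answer: 4.14 V

Derivation:
Initial: C1(4μF, Q=10μC, V=2.50V), C2(2μF, Q=13μC, V=6.50V), C3(4μF, Q=3μC, V=0.75V), C4(5μF, Q=16μC, V=3.20V)
Op 1: CLOSE 2-4: Q_total=29.00, C_total=7.00, V=4.14; Q2=8.29, Q4=20.71; dissipated=7.779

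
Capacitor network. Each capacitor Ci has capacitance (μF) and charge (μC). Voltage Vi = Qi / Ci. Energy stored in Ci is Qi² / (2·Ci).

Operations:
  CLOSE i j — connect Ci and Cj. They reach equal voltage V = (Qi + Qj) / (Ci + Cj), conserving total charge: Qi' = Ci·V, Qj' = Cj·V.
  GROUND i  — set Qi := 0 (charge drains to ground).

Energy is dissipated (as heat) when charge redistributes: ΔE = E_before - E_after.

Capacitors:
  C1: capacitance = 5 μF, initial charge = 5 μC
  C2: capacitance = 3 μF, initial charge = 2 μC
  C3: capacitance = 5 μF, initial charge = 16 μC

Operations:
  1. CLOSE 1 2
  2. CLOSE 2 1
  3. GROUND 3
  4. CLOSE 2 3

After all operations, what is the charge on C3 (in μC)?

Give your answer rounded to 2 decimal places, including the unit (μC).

Answer: 1.64 μC

Derivation:
Initial: C1(5μF, Q=5μC, V=1.00V), C2(3μF, Q=2μC, V=0.67V), C3(5μF, Q=16μC, V=3.20V)
Op 1: CLOSE 1-2: Q_total=7.00, C_total=8.00, V=0.88; Q1=4.38, Q2=2.62; dissipated=0.104
Op 2: CLOSE 2-1: Q_total=7.00, C_total=8.00, V=0.88; Q2=2.62, Q1=4.38; dissipated=0.000
Op 3: GROUND 3: Q3=0; energy lost=25.600
Op 4: CLOSE 2-3: Q_total=2.62, C_total=8.00, V=0.33; Q2=0.98, Q3=1.64; dissipated=0.718
Final charges: Q1=4.38, Q2=0.98, Q3=1.64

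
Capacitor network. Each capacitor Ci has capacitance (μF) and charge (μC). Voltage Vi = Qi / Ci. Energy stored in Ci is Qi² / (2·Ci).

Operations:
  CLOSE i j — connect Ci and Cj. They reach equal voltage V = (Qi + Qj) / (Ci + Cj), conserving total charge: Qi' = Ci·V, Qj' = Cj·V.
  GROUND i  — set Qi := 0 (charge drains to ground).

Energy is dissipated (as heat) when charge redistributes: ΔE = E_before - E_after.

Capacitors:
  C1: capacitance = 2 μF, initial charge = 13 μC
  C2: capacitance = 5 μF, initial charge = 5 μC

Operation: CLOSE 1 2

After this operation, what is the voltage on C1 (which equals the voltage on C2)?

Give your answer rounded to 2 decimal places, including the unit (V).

Answer: 2.57 V

Derivation:
Initial: C1(2μF, Q=13μC, V=6.50V), C2(5μF, Q=5μC, V=1.00V)
Op 1: CLOSE 1-2: Q_total=18.00, C_total=7.00, V=2.57; Q1=5.14, Q2=12.86; dissipated=21.607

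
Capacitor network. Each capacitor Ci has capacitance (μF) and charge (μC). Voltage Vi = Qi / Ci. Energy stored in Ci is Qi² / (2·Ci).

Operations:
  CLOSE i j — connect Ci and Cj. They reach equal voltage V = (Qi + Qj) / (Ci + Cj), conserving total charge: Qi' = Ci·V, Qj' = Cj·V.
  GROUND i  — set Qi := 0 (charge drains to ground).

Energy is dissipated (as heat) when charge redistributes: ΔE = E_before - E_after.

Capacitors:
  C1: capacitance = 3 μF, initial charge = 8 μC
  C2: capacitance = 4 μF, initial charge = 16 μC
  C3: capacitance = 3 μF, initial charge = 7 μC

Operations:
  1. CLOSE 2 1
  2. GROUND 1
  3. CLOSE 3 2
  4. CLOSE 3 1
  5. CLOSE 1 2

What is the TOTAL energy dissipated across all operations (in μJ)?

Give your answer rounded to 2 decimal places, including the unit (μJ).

Answer: 28.63 μJ

Derivation:
Initial: C1(3μF, Q=8μC, V=2.67V), C2(4μF, Q=16μC, V=4.00V), C3(3μF, Q=7μC, V=2.33V)
Op 1: CLOSE 2-1: Q_total=24.00, C_total=7.00, V=3.43; Q2=13.71, Q1=10.29; dissipated=1.524
Op 2: GROUND 1: Q1=0; energy lost=17.633
Op 3: CLOSE 3-2: Q_total=20.71, C_total=7.00, V=2.96; Q3=8.88, Q2=11.84; dissipated=1.028
Op 4: CLOSE 3-1: Q_total=8.88, C_total=6.00, V=1.48; Q3=4.44, Q1=4.44; dissipated=6.568
Op 5: CLOSE 1-2: Q_total=16.28, C_total=7.00, V=2.33; Q1=6.98, Q2=9.30; dissipated=1.876
Total dissipated: 28.629 μJ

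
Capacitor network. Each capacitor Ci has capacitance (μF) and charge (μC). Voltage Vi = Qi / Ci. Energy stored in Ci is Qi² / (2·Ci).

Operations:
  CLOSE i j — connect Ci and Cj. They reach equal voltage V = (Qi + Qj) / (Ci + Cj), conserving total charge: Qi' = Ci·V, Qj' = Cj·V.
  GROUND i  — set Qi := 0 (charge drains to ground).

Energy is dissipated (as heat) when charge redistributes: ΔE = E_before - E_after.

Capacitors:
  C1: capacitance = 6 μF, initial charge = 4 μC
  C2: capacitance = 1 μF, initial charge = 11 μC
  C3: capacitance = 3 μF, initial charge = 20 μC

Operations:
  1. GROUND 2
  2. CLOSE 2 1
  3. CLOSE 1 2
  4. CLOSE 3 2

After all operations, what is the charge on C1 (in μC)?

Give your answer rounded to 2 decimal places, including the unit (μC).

Answer: 3.43 μC

Derivation:
Initial: C1(6μF, Q=4μC, V=0.67V), C2(1μF, Q=11μC, V=11.00V), C3(3μF, Q=20μC, V=6.67V)
Op 1: GROUND 2: Q2=0; energy lost=60.500
Op 2: CLOSE 2-1: Q_total=4.00, C_total=7.00, V=0.57; Q2=0.57, Q1=3.43; dissipated=0.190
Op 3: CLOSE 1-2: Q_total=4.00, C_total=7.00, V=0.57; Q1=3.43, Q2=0.57; dissipated=0.000
Op 4: CLOSE 3-2: Q_total=20.57, C_total=4.00, V=5.14; Q3=15.43, Q2=5.14; dissipated=13.932
Final charges: Q1=3.43, Q2=5.14, Q3=15.43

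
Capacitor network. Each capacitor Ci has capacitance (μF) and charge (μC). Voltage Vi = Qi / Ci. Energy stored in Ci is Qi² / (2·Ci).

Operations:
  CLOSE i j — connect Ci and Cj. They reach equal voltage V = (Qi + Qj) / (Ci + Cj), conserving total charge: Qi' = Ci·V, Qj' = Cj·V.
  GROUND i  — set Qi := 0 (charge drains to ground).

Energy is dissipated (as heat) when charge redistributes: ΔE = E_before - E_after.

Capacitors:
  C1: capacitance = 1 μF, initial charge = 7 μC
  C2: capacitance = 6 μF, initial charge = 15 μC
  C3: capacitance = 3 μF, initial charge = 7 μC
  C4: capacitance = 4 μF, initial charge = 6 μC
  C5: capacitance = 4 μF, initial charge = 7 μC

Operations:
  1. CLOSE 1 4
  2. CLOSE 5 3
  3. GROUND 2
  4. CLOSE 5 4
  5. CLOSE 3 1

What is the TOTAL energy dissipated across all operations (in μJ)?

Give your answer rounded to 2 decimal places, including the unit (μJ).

Initial: C1(1μF, Q=7μC, V=7.00V), C2(6μF, Q=15μC, V=2.50V), C3(3μF, Q=7μC, V=2.33V), C4(4μF, Q=6μC, V=1.50V), C5(4μF, Q=7μC, V=1.75V)
Op 1: CLOSE 1-4: Q_total=13.00, C_total=5.00, V=2.60; Q1=2.60, Q4=10.40; dissipated=12.100
Op 2: CLOSE 5-3: Q_total=14.00, C_total=7.00, V=2.00; Q5=8.00, Q3=6.00; dissipated=0.292
Op 3: GROUND 2: Q2=0; energy lost=18.750
Op 4: CLOSE 5-4: Q_total=18.40, C_total=8.00, V=2.30; Q5=9.20, Q4=9.20; dissipated=0.360
Op 5: CLOSE 3-1: Q_total=8.60, C_total=4.00, V=2.15; Q3=6.45, Q1=2.15; dissipated=0.135
Total dissipated: 31.637 μJ

Answer: 31.64 μJ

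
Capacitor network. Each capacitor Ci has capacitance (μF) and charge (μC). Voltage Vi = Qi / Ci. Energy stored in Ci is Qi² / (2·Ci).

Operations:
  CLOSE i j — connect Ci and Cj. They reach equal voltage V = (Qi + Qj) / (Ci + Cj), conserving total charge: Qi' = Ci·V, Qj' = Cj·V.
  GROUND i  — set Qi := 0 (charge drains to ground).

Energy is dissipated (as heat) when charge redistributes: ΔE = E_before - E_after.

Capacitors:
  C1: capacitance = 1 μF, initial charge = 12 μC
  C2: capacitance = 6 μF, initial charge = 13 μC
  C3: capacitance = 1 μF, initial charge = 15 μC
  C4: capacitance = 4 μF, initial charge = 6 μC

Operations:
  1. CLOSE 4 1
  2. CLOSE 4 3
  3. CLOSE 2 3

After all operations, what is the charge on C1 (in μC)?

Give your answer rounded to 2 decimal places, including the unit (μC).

Answer: 3.60 μC

Derivation:
Initial: C1(1μF, Q=12μC, V=12.00V), C2(6μF, Q=13μC, V=2.17V), C3(1μF, Q=15μC, V=15.00V), C4(4μF, Q=6μC, V=1.50V)
Op 1: CLOSE 4-1: Q_total=18.00, C_total=5.00, V=3.60; Q4=14.40, Q1=3.60; dissipated=44.100
Op 2: CLOSE 4-3: Q_total=29.40, C_total=5.00, V=5.88; Q4=23.52, Q3=5.88; dissipated=51.984
Op 3: CLOSE 2-3: Q_total=18.88, C_total=7.00, V=2.70; Q2=16.18, Q3=2.70; dissipated=5.910
Final charges: Q1=3.60, Q2=16.18, Q3=2.70, Q4=23.52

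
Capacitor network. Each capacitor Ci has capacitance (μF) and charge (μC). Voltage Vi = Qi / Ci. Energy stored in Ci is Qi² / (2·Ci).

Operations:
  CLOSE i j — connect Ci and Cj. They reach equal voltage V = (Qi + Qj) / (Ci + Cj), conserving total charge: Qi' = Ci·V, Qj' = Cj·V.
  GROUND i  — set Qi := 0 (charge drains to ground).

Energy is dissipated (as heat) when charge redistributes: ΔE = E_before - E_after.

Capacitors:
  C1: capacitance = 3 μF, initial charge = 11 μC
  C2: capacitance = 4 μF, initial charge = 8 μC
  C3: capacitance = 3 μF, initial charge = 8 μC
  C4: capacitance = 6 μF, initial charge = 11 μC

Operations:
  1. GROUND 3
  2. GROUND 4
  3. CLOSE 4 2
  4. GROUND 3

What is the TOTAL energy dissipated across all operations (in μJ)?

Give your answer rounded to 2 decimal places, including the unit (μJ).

Initial: C1(3μF, Q=11μC, V=3.67V), C2(4μF, Q=8μC, V=2.00V), C3(3μF, Q=8μC, V=2.67V), C4(6μF, Q=11μC, V=1.83V)
Op 1: GROUND 3: Q3=0; energy lost=10.667
Op 2: GROUND 4: Q4=0; energy lost=10.083
Op 3: CLOSE 4-2: Q_total=8.00, C_total=10.00, V=0.80; Q4=4.80, Q2=3.20; dissipated=4.800
Op 4: GROUND 3: Q3=0; energy lost=0.000
Total dissipated: 25.550 μJ

Answer: 25.55 μJ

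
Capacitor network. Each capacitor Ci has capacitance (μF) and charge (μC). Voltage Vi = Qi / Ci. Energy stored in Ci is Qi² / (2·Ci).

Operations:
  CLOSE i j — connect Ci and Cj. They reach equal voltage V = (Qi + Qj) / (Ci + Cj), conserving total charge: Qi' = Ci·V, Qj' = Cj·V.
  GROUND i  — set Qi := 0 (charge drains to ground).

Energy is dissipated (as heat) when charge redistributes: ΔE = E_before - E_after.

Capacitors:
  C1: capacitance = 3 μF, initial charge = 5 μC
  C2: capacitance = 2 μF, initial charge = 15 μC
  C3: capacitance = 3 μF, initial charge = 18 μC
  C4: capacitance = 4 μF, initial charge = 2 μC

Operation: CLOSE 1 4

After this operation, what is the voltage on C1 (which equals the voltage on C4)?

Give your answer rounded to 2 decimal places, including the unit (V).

Initial: C1(3μF, Q=5μC, V=1.67V), C2(2μF, Q=15μC, V=7.50V), C3(3μF, Q=18μC, V=6.00V), C4(4μF, Q=2μC, V=0.50V)
Op 1: CLOSE 1-4: Q_total=7.00, C_total=7.00, V=1.00; Q1=3.00, Q4=4.00; dissipated=1.167

Answer: 1.00 V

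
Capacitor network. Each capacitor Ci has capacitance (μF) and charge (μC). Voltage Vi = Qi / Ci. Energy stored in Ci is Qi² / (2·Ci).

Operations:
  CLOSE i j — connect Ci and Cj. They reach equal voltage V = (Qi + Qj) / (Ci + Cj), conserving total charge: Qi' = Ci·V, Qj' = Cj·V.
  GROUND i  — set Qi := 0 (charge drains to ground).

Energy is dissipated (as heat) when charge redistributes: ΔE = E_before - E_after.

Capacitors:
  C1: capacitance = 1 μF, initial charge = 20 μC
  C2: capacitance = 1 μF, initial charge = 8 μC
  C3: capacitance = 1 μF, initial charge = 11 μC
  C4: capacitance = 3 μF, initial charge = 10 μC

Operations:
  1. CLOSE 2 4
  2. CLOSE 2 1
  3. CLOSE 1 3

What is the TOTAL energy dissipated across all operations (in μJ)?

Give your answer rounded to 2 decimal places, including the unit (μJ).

Answer: 68.62 μJ

Derivation:
Initial: C1(1μF, Q=20μC, V=20.00V), C2(1μF, Q=8μC, V=8.00V), C3(1μF, Q=11μC, V=11.00V), C4(3μF, Q=10μC, V=3.33V)
Op 1: CLOSE 2-4: Q_total=18.00, C_total=4.00, V=4.50; Q2=4.50, Q4=13.50; dissipated=8.167
Op 2: CLOSE 2-1: Q_total=24.50, C_total=2.00, V=12.25; Q2=12.25, Q1=12.25; dissipated=60.062
Op 3: CLOSE 1-3: Q_total=23.25, C_total=2.00, V=11.62; Q1=11.62, Q3=11.62; dissipated=0.391
Total dissipated: 68.620 μJ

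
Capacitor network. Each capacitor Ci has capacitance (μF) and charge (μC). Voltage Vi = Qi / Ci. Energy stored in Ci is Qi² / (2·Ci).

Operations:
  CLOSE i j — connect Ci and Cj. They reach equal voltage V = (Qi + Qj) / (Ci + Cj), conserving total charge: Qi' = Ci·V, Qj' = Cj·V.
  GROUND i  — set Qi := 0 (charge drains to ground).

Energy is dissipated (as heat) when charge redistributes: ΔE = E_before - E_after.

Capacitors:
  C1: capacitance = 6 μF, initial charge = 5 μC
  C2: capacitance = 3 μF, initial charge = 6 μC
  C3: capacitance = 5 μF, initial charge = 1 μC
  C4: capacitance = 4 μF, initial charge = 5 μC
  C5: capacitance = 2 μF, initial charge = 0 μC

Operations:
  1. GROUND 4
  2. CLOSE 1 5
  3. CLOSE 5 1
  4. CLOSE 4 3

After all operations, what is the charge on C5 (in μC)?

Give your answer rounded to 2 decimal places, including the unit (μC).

Initial: C1(6μF, Q=5μC, V=0.83V), C2(3μF, Q=6μC, V=2.00V), C3(5μF, Q=1μC, V=0.20V), C4(4μF, Q=5μC, V=1.25V), C5(2μF, Q=0μC, V=0.00V)
Op 1: GROUND 4: Q4=0; energy lost=3.125
Op 2: CLOSE 1-5: Q_total=5.00, C_total=8.00, V=0.62; Q1=3.75, Q5=1.25; dissipated=0.521
Op 3: CLOSE 5-1: Q_total=5.00, C_total=8.00, V=0.62; Q5=1.25, Q1=3.75; dissipated=0.000
Op 4: CLOSE 4-3: Q_total=1.00, C_total=9.00, V=0.11; Q4=0.44, Q3=0.56; dissipated=0.044
Final charges: Q1=3.75, Q2=6.00, Q3=0.56, Q4=0.44, Q5=1.25

Answer: 1.25 μC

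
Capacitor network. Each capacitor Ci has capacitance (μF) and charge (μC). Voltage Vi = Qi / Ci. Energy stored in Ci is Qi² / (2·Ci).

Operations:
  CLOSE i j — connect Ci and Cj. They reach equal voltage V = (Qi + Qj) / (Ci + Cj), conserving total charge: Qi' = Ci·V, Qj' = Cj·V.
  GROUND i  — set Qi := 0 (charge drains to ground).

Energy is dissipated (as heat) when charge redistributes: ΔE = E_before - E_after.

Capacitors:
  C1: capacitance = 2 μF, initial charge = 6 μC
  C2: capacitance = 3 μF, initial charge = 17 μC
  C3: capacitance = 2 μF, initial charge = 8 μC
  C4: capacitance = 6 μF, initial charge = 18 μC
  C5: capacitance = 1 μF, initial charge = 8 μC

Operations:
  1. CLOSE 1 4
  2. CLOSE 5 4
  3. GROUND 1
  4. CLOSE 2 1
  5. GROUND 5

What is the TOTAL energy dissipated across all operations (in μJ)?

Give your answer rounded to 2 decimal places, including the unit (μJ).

Answer: 45.88 μJ

Derivation:
Initial: C1(2μF, Q=6μC, V=3.00V), C2(3μF, Q=17μC, V=5.67V), C3(2μF, Q=8μC, V=4.00V), C4(6μF, Q=18μC, V=3.00V), C5(1μF, Q=8μC, V=8.00V)
Op 1: CLOSE 1-4: Q_total=24.00, C_total=8.00, V=3.00; Q1=6.00, Q4=18.00; dissipated=0.000
Op 2: CLOSE 5-4: Q_total=26.00, C_total=7.00, V=3.71; Q5=3.71, Q4=22.29; dissipated=10.714
Op 3: GROUND 1: Q1=0; energy lost=9.000
Op 4: CLOSE 2-1: Q_total=17.00, C_total=5.00, V=3.40; Q2=10.20, Q1=6.80; dissipated=19.267
Op 5: GROUND 5: Q5=0; energy lost=6.898
Total dissipated: 45.879 μJ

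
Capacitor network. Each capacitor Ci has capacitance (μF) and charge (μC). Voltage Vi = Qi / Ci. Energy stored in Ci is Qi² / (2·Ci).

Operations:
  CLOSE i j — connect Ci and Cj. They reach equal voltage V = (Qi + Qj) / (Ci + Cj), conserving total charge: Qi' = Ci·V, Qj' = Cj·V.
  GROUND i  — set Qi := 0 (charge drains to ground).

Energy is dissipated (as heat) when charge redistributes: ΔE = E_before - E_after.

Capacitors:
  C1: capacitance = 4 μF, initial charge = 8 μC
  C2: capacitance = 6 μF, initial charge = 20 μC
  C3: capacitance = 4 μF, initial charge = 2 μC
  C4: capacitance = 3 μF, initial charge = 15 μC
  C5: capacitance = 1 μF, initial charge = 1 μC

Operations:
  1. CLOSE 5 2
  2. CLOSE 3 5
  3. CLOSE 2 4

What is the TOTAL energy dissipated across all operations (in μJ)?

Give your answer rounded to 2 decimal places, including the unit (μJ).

Initial: C1(4μF, Q=8μC, V=2.00V), C2(6μF, Q=20μC, V=3.33V), C3(4μF, Q=2μC, V=0.50V), C4(3μF, Q=15μC, V=5.00V), C5(1μF, Q=1μC, V=1.00V)
Op 1: CLOSE 5-2: Q_total=21.00, C_total=7.00, V=3.00; Q5=3.00, Q2=18.00; dissipated=2.333
Op 2: CLOSE 3-5: Q_total=5.00, C_total=5.00, V=1.00; Q3=4.00, Q5=1.00; dissipated=2.500
Op 3: CLOSE 2-4: Q_total=33.00, C_total=9.00, V=3.67; Q2=22.00, Q4=11.00; dissipated=4.000
Total dissipated: 8.833 μJ

Answer: 8.83 μJ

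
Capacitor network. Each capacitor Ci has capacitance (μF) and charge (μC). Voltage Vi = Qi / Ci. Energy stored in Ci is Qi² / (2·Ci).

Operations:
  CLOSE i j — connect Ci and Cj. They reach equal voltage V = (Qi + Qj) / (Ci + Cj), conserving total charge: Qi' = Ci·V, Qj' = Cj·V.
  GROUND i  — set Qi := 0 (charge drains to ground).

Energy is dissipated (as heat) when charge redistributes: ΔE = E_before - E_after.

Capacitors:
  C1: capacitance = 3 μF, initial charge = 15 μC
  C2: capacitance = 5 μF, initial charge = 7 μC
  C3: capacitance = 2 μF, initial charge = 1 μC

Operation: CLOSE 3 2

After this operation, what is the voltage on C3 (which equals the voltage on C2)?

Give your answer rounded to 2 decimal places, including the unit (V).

Initial: C1(3μF, Q=15μC, V=5.00V), C2(5μF, Q=7μC, V=1.40V), C3(2μF, Q=1μC, V=0.50V)
Op 1: CLOSE 3-2: Q_total=8.00, C_total=7.00, V=1.14; Q3=2.29, Q2=5.71; dissipated=0.579

Answer: 1.14 V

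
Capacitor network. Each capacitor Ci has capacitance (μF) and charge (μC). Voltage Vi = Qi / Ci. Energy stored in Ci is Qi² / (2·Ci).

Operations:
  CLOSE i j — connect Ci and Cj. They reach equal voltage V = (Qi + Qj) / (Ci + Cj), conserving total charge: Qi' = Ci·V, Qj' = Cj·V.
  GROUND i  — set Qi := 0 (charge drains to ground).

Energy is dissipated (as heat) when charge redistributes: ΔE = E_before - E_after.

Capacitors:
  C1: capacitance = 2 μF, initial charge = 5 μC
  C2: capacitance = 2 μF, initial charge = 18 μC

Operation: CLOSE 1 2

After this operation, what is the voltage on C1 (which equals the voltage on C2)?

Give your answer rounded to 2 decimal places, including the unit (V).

Initial: C1(2μF, Q=5μC, V=2.50V), C2(2μF, Q=18μC, V=9.00V)
Op 1: CLOSE 1-2: Q_total=23.00, C_total=4.00, V=5.75; Q1=11.50, Q2=11.50; dissipated=21.125

Answer: 5.75 V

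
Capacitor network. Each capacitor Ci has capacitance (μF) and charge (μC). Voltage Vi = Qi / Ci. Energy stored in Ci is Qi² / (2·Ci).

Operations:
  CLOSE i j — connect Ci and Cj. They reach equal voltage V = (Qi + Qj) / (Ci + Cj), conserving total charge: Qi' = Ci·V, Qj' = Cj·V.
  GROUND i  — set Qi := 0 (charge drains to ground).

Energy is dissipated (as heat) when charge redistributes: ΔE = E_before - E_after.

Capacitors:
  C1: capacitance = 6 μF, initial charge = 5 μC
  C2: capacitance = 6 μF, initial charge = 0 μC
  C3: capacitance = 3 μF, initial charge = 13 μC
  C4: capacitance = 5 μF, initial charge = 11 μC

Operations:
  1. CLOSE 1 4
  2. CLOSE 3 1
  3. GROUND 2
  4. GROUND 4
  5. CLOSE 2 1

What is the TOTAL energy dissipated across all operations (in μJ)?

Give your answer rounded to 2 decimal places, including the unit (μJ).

Initial: C1(6μF, Q=5μC, V=0.83V), C2(6μF, Q=0μC, V=0.00V), C3(3μF, Q=13μC, V=4.33V), C4(5μF, Q=11μC, V=2.20V)
Op 1: CLOSE 1-4: Q_total=16.00, C_total=11.00, V=1.45; Q1=8.73, Q4=7.27; dissipated=2.547
Op 2: CLOSE 3-1: Q_total=21.73, C_total=9.00, V=2.41; Q3=7.24, Q1=14.48; dissipated=8.287
Op 3: GROUND 2: Q2=0; energy lost=0.000
Op 4: GROUND 4: Q4=0; energy lost=5.289
Op 5: CLOSE 2-1: Q_total=14.48, C_total=12.00, V=1.21; Q2=7.24, Q1=7.24; dissipated=8.742
Total dissipated: 24.866 μJ

Answer: 24.87 μJ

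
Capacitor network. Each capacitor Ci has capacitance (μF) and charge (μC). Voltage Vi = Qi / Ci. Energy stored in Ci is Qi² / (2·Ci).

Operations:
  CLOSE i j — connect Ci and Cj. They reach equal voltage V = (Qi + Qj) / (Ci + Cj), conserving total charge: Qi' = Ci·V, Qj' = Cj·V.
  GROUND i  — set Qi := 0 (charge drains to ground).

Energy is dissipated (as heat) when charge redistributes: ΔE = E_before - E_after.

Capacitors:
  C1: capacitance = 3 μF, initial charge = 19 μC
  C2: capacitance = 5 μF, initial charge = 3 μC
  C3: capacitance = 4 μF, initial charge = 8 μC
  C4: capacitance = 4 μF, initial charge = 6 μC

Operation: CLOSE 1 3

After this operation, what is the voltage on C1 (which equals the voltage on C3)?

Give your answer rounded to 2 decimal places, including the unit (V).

Initial: C1(3μF, Q=19μC, V=6.33V), C2(5μF, Q=3μC, V=0.60V), C3(4μF, Q=8μC, V=2.00V), C4(4μF, Q=6μC, V=1.50V)
Op 1: CLOSE 1-3: Q_total=27.00, C_total=7.00, V=3.86; Q1=11.57, Q3=15.43; dissipated=16.095

Answer: 3.86 V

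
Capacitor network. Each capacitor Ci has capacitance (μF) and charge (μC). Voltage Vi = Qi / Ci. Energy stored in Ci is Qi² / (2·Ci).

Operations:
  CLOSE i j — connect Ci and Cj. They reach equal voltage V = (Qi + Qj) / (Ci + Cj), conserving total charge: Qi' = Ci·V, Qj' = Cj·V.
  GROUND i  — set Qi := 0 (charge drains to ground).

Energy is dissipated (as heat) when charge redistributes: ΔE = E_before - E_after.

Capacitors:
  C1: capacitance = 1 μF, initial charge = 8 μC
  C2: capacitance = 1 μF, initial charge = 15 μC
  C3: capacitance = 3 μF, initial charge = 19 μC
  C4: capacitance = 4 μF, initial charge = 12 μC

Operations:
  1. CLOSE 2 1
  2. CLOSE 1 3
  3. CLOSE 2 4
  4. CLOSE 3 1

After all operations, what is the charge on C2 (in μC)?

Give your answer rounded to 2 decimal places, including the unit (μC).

Answer: 4.70 μC

Derivation:
Initial: C1(1μF, Q=8μC, V=8.00V), C2(1μF, Q=15μC, V=15.00V), C3(3μF, Q=19μC, V=6.33V), C4(4μF, Q=12μC, V=3.00V)
Op 1: CLOSE 2-1: Q_total=23.00, C_total=2.00, V=11.50; Q2=11.50, Q1=11.50; dissipated=12.250
Op 2: CLOSE 1-3: Q_total=30.50, C_total=4.00, V=7.62; Q1=7.62, Q3=22.88; dissipated=10.010
Op 3: CLOSE 2-4: Q_total=23.50, C_total=5.00, V=4.70; Q2=4.70, Q4=18.80; dissipated=28.900
Op 4: CLOSE 3-1: Q_total=30.50, C_total=4.00, V=7.62; Q3=22.88, Q1=7.62; dissipated=0.000
Final charges: Q1=7.62, Q2=4.70, Q3=22.88, Q4=18.80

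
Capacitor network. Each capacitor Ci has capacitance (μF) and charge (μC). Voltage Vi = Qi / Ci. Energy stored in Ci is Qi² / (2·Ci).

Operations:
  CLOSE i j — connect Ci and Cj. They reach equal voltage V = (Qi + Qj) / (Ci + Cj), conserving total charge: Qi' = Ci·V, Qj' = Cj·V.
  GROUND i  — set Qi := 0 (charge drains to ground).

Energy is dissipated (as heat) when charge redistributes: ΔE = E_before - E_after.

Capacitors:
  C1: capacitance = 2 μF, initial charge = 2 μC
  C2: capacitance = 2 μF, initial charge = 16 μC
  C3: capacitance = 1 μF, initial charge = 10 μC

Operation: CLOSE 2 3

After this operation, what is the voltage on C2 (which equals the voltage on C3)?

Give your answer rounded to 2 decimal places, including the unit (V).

Answer: 8.67 V

Derivation:
Initial: C1(2μF, Q=2μC, V=1.00V), C2(2μF, Q=16μC, V=8.00V), C3(1μF, Q=10μC, V=10.00V)
Op 1: CLOSE 2-3: Q_total=26.00, C_total=3.00, V=8.67; Q2=17.33, Q3=8.67; dissipated=1.333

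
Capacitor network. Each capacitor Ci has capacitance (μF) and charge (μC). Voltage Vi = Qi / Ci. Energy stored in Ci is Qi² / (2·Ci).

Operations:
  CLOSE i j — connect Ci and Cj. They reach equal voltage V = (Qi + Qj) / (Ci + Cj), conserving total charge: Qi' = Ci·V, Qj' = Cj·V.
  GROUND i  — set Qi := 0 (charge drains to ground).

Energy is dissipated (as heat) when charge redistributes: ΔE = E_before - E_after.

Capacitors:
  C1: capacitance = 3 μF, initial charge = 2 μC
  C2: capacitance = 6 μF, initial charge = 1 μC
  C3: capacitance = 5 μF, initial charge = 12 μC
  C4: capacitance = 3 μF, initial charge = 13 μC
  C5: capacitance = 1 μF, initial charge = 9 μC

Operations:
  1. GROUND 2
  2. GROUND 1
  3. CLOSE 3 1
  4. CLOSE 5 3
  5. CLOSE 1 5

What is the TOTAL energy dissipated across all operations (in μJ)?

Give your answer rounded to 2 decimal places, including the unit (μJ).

Initial: C1(3μF, Q=2μC, V=0.67V), C2(6μF, Q=1μC, V=0.17V), C3(5μF, Q=12μC, V=2.40V), C4(3μF, Q=13μC, V=4.33V), C5(1μF, Q=9μC, V=9.00V)
Op 1: GROUND 2: Q2=0; energy lost=0.083
Op 2: GROUND 1: Q1=0; energy lost=0.667
Op 3: CLOSE 3-1: Q_total=12.00, C_total=8.00, V=1.50; Q3=7.50, Q1=4.50; dissipated=5.400
Op 4: CLOSE 5-3: Q_total=16.50, C_total=6.00, V=2.75; Q5=2.75, Q3=13.75; dissipated=23.438
Op 5: CLOSE 1-5: Q_total=7.25, C_total=4.00, V=1.81; Q1=5.44, Q5=1.81; dissipated=0.586
Total dissipated: 30.173 μJ

Answer: 30.17 μJ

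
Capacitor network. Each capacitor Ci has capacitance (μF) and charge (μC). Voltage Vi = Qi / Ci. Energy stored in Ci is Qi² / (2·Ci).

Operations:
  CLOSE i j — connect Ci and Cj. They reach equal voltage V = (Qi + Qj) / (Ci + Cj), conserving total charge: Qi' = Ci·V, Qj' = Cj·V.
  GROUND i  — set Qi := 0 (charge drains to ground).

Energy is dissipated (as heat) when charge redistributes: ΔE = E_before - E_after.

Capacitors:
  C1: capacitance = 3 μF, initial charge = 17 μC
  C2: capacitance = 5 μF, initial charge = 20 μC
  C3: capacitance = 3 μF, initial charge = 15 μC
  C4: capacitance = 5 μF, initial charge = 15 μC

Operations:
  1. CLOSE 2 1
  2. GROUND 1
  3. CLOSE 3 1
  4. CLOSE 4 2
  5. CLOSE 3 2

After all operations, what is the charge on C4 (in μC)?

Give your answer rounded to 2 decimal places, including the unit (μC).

Answer: 19.06 μC

Derivation:
Initial: C1(3μF, Q=17μC, V=5.67V), C2(5μF, Q=20μC, V=4.00V), C3(3μF, Q=15μC, V=5.00V), C4(5μF, Q=15μC, V=3.00V)
Op 1: CLOSE 2-1: Q_total=37.00, C_total=8.00, V=4.62; Q2=23.12, Q1=13.88; dissipated=2.604
Op 2: GROUND 1: Q1=0; energy lost=32.086
Op 3: CLOSE 3-1: Q_total=15.00, C_total=6.00, V=2.50; Q3=7.50, Q1=7.50; dissipated=18.750
Op 4: CLOSE 4-2: Q_total=38.12, C_total=10.00, V=3.81; Q4=19.06, Q2=19.06; dissipated=3.301
Op 5: CLOSE 3-2: Q_total=26.56, C_total=8.00, V=3.32; Q3=9.96, Q2=16.60; dissipated=1.615
Final charges: Q1=7.50, Q2=16.60, Q3=9.96, Q4=19.06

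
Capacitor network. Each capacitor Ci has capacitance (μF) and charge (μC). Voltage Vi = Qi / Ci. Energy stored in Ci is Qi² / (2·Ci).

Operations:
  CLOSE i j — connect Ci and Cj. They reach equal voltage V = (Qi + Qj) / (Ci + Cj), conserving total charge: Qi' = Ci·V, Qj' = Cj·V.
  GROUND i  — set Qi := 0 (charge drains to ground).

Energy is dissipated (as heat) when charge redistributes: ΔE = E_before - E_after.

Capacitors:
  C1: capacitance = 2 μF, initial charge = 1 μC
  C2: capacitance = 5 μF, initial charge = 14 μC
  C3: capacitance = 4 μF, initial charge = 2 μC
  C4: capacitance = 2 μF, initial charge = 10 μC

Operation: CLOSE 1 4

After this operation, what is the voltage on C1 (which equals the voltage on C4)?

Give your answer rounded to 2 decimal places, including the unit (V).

Answer: 2.75 V

Derivation:
Initial: C1(2μF, Q=1μC, V=0.50V), C2(5μF, Q=14μC, V=2.80V), C3(4μF, Q=2μC, V=0.50V), C4(2μF, Q=10μC, V=5.00V)
Op 1: CLOSE 1-4: Q_total=11.00, C_total=4.00, V=2.75; Q1=5.50, Q4=5.50; dissipated=10.125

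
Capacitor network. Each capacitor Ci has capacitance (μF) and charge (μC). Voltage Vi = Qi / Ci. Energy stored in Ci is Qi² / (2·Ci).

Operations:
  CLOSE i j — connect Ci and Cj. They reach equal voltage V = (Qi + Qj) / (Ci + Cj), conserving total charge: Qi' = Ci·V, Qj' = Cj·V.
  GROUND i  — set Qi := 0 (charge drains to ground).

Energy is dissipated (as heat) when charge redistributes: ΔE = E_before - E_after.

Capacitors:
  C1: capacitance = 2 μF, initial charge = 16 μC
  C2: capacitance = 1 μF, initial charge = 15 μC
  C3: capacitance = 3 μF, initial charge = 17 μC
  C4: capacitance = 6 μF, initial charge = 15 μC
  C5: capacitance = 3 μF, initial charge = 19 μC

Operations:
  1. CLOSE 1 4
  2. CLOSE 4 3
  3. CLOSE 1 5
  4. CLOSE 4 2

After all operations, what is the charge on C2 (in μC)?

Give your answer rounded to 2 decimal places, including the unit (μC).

Answer: 5.98 μC

Derivation:
Initial: C1(2μF, Q=16μC, V=8.00V), C2(1μF, Q=15μC, V=15.00V), C3(3μF, Q=17μC, V=5.67V), C4(6μF, Q=15μC, V=2.50V), C5(3μF, Q=19μC, V=6.33V)
Op 1: CLOSE 1-4: Q_total=31.00, C_total=8.00, V=3.88; Q1=7.75, Q4=23.25; dissipated=22.688
Op 2: CLOSE 4-3: Q_total=40.25, C_total=9.00, V=4.47; Q4=26.83, Q3=13.42; dissipated=3.210
Op 3: CLOSE 1-5: Q_total=26.75, C_total=5.00, V=5.35; Q1=10.70, Q5=16.05; dissipated=3.626
Op 4: CLOSE 4-2: Q_total=41.83, C_total=7.00, V=5.98; Q4=35.86, Q2=5.98; dissipated=47.500
Final charges: Q1=10.70, Q2=5.98, Q3=13.42, Q4=35.86, Q5=16.05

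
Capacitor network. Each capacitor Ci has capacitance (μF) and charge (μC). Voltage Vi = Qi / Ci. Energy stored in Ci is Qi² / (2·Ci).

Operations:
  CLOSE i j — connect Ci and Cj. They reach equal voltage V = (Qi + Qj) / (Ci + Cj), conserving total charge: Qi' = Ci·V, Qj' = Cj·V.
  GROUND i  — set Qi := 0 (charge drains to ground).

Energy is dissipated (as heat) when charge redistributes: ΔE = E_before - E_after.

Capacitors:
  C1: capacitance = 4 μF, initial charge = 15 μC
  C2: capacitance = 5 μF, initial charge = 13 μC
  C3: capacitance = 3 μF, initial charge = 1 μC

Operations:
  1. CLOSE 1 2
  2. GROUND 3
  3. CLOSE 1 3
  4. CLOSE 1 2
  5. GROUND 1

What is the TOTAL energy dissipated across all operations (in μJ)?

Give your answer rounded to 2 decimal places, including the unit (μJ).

Answer: 24.59 μJ

Derivation:
Initial: C1(4μF, Q=15μC, V=3.75V), C2(5μF, Q=13μC, V=2.60V), C3(3μF, Q=1μC, V=0.33V)
Op 1: CLOSE 1-2: Q_total=28.00, C_total=9.00, V=3.11; Q1=12.44, Q2=15.56; dissipated=1.469
Op 2: GROUND 3: Q3=0; energy lost=0.167
Op 3: CLOSE 1-3: Q_total=12.44, C_total=7.00, V=1.78; Q1=7.11, Q3=5.33; dissipated=8.296
Op 4: CLOSE 1-2: Q_total=22.67, C_total=9.00, V=2.52; Q1=10.07, Q2=12.59; dissipated=1.975
Op 5: GROUND 1: Q1=0; energy lost=12.686
Total dissipated: 24.594 μJ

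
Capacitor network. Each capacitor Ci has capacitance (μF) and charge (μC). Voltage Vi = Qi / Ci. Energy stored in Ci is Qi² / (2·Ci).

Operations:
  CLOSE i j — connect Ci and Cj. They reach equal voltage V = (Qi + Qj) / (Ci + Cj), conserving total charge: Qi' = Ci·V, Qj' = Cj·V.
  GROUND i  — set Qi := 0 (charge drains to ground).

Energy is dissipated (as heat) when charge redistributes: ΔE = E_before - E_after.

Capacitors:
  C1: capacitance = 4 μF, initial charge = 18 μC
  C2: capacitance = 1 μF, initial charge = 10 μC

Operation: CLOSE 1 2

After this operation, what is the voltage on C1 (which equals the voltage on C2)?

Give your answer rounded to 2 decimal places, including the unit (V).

Initial: C1(4μF, Q=18μC, V=4.50V), C2(1μF, Q=10μC, V=10.00V)
Op 1: CLOSE 1-2: Q_total=28.00, C_total=5.00, V=5.60; Q1=22.40, Q2=5.60; dissipated=12.100

Answer: 5.60 V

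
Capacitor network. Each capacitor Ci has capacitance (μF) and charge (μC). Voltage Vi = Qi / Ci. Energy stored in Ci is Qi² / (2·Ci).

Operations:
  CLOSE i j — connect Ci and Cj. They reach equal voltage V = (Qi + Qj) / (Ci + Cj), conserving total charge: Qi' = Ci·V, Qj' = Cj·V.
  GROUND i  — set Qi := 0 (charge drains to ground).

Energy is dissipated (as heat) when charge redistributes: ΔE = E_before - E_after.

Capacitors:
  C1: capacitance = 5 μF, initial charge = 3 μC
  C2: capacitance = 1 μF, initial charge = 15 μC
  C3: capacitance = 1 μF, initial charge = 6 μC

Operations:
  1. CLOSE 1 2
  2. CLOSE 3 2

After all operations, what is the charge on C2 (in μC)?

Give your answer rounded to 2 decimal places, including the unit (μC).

Answer: 4.50 μC

Derivation:
Initial: C1(5μF, Q=3μC, V=0.60V), C2(1μF, Q=15μC, V=15.00V), C3(1μF, Q=6μC, V=6.00V)
Op 1: CLOSE 1-2: Q_total=18.00, C_total=6.00, V=3.00; Q1=15.00, Q2=3.00; dissipated=86.400
Op 2: CLOSE 3-2: Q_total=9.00, C_total=2.00, V=4.50; Q3=4.50, Q2=4.50; dissipated=2.250
Final charges: Q1=15.00, Q2=4.50, Q3=4.50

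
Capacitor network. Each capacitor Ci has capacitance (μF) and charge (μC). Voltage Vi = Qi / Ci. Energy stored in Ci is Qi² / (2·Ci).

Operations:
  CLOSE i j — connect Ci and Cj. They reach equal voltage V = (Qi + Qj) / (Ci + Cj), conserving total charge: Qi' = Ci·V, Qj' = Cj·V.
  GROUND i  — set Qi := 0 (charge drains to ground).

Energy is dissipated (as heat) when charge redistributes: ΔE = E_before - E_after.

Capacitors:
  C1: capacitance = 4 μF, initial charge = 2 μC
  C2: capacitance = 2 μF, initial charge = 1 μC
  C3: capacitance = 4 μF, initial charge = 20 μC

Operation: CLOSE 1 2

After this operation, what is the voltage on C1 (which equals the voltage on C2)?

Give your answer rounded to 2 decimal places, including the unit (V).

Initial: C1(4μF, Q=2μC, V=0.50V), C2(2μF, Q=1μC, V=0.50V), C3(4μF, Q=20μC, V=5.00V)
Op 1: CLOSE 1-2: Q_total=3.00, C_total=6.00, V=0.50; Q1=2.00, Q2=1.00; dissipated=0.000

Answer: 0.50 V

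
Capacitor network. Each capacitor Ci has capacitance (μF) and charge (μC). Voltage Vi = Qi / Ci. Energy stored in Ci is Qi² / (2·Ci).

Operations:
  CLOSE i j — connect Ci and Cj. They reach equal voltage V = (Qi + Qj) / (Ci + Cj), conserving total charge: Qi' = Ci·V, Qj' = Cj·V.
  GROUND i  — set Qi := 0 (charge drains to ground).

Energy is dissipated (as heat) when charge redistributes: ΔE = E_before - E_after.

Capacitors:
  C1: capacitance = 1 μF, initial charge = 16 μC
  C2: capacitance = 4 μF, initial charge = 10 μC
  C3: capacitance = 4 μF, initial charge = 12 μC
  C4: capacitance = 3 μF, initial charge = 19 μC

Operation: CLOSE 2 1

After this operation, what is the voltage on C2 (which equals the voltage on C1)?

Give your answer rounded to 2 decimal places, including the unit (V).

Answer: 5.20 V

Derivation:
Initial: C1(1μF, Q=16μC, V=16.00V), C2(4μF, Q=10μC, V=2.50V), C3(4μF, Q=12μC, V=3.00V), C4(3μF, Q=19μC, V=6.33V)
Op 1: CLOSE 2-1: Q_total=26.00, C_total=5.00, V=5.20; Q2=20.80, Q1=5.20; dissipated=72.900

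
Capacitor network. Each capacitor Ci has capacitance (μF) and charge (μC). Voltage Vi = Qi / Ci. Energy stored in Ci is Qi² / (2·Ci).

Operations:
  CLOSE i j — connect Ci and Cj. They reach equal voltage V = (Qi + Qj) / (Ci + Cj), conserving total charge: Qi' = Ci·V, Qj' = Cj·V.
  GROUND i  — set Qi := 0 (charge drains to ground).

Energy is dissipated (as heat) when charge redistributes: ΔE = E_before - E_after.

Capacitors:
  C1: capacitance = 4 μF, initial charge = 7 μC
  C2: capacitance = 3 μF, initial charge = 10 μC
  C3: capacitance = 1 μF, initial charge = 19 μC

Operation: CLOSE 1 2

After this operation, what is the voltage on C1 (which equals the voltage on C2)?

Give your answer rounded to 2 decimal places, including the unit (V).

Answer: 2.43 V

Derivation:
Initial: C1(4μF, Q=7μC, V=1.75V), C2(3μF, Q=10μC, V=3.33V), C3(1μF, Q=19μC, V=19.00V)
Op 1: CLOSE 1-2: Q_total=17.00, C_total=7.00, V=2.43; Q1=9.71, Q2=7.29; dissipated=2.149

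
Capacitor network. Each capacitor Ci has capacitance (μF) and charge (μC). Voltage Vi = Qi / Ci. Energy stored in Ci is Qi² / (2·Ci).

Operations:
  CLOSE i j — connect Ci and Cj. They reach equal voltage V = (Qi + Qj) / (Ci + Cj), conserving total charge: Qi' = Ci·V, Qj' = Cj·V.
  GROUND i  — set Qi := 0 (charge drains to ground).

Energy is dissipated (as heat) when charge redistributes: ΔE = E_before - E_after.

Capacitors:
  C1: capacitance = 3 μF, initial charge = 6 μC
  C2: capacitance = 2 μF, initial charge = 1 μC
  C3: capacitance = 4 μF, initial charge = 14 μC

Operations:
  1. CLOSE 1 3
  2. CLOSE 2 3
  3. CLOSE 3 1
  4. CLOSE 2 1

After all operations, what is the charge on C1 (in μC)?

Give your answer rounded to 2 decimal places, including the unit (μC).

Initial: C1(3μF, Q=6μC, V=2.00V), C2(2μF, Q=1μC, V=0.50V), C3(4μF, Q=14μC, V=3.50V)
Op 1: CLOSE 1-3: Q_total=20.00, C_total=7.00, V=2.86; Q1=8.57, Q3=11.43; dissipated=1.929
Op 2: CLOSE 2-3: Q_total=12.43, C_total=6.00, V=2.07; Q2=4.14, Q3=8.29; dissipated=3.704
Op 3: CLOSE 3-1: Q_total=16.86, C_total=7.00, V=2.41; Q3=9.63, Q1=7.22; dissipated=0.529
Op 4: CLOSE 2-1: Q_total=11.37, C_total=5.00, V=2.27; Q2=4.55, Q1=6.82; dissipated=0.068
Final charges: Q1=6.82, Q2=4.55, Q3=9.63

Answer: 6.82 μC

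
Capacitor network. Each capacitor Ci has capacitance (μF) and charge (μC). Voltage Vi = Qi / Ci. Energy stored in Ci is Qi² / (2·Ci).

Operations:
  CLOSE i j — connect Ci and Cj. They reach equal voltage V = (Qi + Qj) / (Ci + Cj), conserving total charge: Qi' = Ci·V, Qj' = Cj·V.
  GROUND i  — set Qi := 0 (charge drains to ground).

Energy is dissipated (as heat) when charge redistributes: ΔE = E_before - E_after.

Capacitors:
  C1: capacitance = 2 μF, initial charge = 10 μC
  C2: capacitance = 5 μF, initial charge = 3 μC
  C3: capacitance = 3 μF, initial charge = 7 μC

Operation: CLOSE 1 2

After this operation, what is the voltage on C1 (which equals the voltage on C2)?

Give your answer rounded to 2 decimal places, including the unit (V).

Initial: C1(2μF, Q=10μC, V=5.00V), C2(5μF, Q=3μC, V=0.60V), C3(3μF, Q=7μC, V=2.33V)
Op 1: CLOSE 1-2: Q_total=13.00, C_total=7.00, V=1.86; Q1=3.71, Q2=9.29; dissipated=13.829

Answer: 1.86 V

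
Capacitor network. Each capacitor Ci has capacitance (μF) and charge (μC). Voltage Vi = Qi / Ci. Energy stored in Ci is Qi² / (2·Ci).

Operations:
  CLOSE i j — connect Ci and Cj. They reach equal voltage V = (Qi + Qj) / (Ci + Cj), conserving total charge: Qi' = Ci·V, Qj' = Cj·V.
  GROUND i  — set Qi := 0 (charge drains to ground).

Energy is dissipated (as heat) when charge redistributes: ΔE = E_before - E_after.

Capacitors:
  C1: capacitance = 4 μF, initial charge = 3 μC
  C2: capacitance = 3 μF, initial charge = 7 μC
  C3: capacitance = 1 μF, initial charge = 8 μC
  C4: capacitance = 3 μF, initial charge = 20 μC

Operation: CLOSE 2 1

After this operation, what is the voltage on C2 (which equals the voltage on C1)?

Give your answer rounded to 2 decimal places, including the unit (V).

Initial: C1(4μF, Q=3μC, V=0.75V), C2(3μF, Q=7μC, V=2.33V), C3(1μF, Q=8μC, V=8.00V), C4(3μF, Q=20μC, V=6.67V)
Op 1: CLOSE 2-1: Q_total=10.00, C_total=7.00, V=1.43; Q2=4.29, Q1=5.71; dissipated=2.149

Answer: 1.43 V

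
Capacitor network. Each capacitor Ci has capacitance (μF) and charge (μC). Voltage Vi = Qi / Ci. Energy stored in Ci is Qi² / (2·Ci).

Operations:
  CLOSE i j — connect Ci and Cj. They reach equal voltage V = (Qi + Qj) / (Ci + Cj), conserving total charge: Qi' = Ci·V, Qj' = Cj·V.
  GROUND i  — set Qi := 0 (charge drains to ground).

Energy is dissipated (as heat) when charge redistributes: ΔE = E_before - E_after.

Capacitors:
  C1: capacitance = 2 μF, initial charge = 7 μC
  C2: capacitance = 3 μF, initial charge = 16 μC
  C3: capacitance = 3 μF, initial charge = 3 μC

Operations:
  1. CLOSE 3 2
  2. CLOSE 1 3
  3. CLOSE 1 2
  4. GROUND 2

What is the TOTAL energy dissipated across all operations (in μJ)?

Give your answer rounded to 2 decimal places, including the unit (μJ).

Initial: C1(2μF, Q=7μC, V=3.50V), C2(3μF, Q=16μC, V=5.33V), C3(3μF, Q=3μC, V=1.00V)
Op 1: CLOSE 3-2: Q_total=19.00, C_total=6.00, V=3.17; Q3=9.50, Q2=9.50; dissipated=14.083
Op 2: CLOSE 1-3: Q_total=16.50, C_total=5.00, V=3.30; Q1=6.60, Q3=9.90; dissipated=0.067
Op 3: CLOSE 1-2: Q_total=16.10, C_total=5.00, V=3.22; Q1=6.44, Q2=9.66; dissipated=0.011
Op 4: GROUND 2: Q2=0; energy lost=15.553
Total dissipated: 29.713 μJ

Answer: 29.71 μJ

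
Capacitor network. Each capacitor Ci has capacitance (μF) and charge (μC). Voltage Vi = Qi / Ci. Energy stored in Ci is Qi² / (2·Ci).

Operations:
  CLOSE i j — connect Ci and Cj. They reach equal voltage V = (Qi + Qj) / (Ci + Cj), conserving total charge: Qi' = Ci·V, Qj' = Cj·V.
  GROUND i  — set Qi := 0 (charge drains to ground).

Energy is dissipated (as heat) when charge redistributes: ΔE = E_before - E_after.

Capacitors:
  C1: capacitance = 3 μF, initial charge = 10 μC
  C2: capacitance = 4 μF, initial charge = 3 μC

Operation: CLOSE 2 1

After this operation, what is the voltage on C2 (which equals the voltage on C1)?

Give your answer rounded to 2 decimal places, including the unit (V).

Initial: C1(3μF, Q=10μC, V=3.33V), C2(4μF, Q=3μC, V=0.75V)
Op 1: CLOSE 2-1: Q_total=13.00, C_total=7.00, V=1.86; Q2=7.43, Q1=5.57; dissipated=5.720

Answer: 1.86 V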